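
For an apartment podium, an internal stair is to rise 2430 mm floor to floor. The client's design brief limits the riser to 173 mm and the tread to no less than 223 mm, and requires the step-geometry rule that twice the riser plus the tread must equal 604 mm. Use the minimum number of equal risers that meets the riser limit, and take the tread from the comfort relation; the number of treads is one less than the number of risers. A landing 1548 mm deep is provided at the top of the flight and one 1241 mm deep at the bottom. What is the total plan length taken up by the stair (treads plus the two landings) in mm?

6709 mm

2430 / 173 = 14.05, so 15 risers are needed.
Each riser is 2430/15 = 162 mm (≤ 173 mm).
Tread T = 604 − 2 × 162 = 280 mm (≥ 223 mm).
15 risers give 14 treads; going = 14 × 280 = 3920 mm.
Enclosure = 3920 + 1548 + 1241 = 6709 mm.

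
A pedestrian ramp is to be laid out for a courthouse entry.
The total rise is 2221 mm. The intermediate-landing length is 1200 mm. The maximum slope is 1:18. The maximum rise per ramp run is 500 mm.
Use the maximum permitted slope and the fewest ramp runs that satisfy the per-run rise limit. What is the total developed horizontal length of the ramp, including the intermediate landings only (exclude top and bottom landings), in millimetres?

44778 mm

At most 500 each: 2221/500 = 4.44, giving 5 ramp runs. That means 4 intermediate landings.
Ramp run (horizontal) at 1:18: 2221 × 18 = 39978 mm.
Intermediate landings: 4 × 1200 = 4800 mm.
Developed length = 39978 + 4800 = 44778 mm.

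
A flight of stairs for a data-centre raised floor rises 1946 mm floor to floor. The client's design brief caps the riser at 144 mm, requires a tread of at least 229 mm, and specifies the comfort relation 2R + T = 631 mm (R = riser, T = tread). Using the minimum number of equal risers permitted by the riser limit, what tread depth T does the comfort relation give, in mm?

At most 144 each: 1946/144 = 13.51, giving 14 risers.
R = 1946 ÷ 14 = 139 mm.
From 2R + T = 631: T = 631 − 278 = 353 mm.

353 mm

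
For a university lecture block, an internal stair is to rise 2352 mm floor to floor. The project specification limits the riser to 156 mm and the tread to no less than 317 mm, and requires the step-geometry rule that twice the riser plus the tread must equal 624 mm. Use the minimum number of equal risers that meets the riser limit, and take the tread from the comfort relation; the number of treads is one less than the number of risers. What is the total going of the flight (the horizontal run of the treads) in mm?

2352 / 156 = 15.077 → round up to 16 risers.
R = 2352 ÷ 16 = 147 mm.
From 2R + T = 624: T = 624 − 294 = 330 mm.
Going = (16 − 1) × 330 = 4950 mm.

4950 mm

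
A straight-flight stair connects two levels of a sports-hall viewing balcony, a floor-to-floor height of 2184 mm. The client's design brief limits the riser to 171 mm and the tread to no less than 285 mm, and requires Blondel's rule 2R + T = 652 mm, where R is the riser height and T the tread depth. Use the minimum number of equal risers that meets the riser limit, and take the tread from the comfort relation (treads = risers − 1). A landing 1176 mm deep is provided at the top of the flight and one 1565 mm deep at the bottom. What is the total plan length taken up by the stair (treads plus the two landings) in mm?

6533 mm

⌈2184/171⌉ = 13 risers.
R = 2184 ÷ 13 = 168 mm.
T = 652 − 2·168 = 316 mm, which satisfies the 285 mm minimum.
Going = (13 − 1) × 316 = 3792 mm.
Enclosure = 3792 + 1176 + 1565 = 6533 mm.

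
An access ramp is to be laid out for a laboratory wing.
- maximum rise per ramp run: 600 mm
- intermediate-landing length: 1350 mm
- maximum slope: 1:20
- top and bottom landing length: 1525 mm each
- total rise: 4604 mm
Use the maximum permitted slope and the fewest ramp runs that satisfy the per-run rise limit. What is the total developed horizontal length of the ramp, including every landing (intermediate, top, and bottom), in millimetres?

4604 / 600 = 7.67, so 8 ramp runs are needed. That means 7 intermediate landings.
Ramp run (horizontal) at 1:20: 4604 × 20 = 92080 mm.
Intermediate landings: 7 × 1350 = 9450 mm.
Top and bottom landings: 2 × 1525 = 3050 mm.
Total = 92080 + 9450 + 3050 = 104580 mm.

104580 mm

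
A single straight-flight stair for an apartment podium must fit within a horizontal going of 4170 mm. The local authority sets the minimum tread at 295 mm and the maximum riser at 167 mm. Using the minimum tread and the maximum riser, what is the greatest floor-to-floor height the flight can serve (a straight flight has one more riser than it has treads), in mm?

2505 mm

Treads that fit: ⌊4170 / 295⌋ = 14.
Risers = treads + 1 = 15.
Maximum height = 15 × 167 = 2505 mm.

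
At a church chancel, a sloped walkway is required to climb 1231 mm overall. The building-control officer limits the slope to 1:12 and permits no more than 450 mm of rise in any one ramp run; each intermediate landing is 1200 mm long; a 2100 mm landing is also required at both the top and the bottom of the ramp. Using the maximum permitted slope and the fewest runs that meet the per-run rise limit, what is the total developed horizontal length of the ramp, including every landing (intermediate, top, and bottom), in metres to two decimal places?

1231 / 450 = 2.736 → round up to 3 ramp runs. That means 2 intermediate landings.
Horizontal run for 1231 mm of rise at 1:12 is 1231 × 12 = 14772 mm.
2 intermediate landings contribute 2 × 1200 = 2400 mm.
Top and bottom landings: 2 × 2100 = 4200 mm.
Total = 14772 + 2400 + 4200 = 21372 mm.
= 21.37 m.

21.37 m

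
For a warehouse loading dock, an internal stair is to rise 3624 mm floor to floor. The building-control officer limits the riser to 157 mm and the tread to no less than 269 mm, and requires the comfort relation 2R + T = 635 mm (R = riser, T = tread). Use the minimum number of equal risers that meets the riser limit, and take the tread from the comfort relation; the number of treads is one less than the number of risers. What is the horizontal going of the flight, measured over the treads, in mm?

At most 157 each: 3624/157 = 23.08, giving 24 risers.
Each riser is 3624/24 = 151 mm (≤ 157 mm).
From 2R + T = 635: T = 635 − 302 = 333 mm.
Going = (24 − 1) × 333 = 7659 mm.

7659 mm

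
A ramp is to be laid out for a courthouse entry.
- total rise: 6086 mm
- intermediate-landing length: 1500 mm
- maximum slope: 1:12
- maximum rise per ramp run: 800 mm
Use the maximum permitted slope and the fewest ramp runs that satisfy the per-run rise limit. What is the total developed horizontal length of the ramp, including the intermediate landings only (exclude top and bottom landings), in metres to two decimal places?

83.53 m

6086 / 800 = 7.61, so 8 ramp runs are needed. That means 7 intermediate landings.
Ramp run (horizontal) at 1:12: 6086 × 12 = 73032 mm.
7 intermediate landings contribute 7 × 1500 = 10500 mm.
Total developed length = 73032 + 10500 = 83532 mm.
= 83.53 m.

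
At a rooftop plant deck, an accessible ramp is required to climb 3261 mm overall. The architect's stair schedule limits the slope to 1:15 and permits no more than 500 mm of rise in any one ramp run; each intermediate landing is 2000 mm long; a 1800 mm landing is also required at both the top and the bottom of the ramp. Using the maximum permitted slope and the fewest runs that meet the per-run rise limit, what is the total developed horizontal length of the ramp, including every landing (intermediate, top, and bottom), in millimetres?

64515 mm

3261 / 500 = 6.522 → round up to 7 ramp runs. That means 6 intermediate landings.
Horizontal run for 3261 mm of rise at 1:15 is 3261 × 15 = 48915 mm.
6 intermediate landings contribute 6 × 2000 = 12000 mm.
Top and bottom landings: 2 × 1800 = 3600 mm.
Total = 48915 + 12000 + 3600 = 64515 mm.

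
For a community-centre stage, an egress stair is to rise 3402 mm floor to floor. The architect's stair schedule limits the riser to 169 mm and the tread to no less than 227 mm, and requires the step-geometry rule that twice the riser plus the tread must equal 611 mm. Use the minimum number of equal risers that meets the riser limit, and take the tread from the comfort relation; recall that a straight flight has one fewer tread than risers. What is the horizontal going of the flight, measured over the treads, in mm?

5740 mm

⌈3402/169⌉ = 21 risers.
Riser R = 3402 / 21 = 162 mm, within the 169 mm limit.
Tread T = 611 − 2 × 162 = 287 mm (≥ 227 mm).
Treads = 21 − 1 = 20; going = 20 × 287 = 5740 mm.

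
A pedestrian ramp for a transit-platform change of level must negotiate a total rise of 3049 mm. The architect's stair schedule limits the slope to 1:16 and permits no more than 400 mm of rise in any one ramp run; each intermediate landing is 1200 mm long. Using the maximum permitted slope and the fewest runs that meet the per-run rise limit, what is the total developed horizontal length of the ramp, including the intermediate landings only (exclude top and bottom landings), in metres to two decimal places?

57.18 m

⌈3049/400⌉ = 8 ramp runs. That means 7 intermediate landings.
Ramp run (horizontal) at 1:16: 3049 × 16 = 48784 mm.
Intermediate landings: 7 × 1200 = 8400 mm.
Developed length = 48784 + 8400 = 57184 mm.
= 57.18 m.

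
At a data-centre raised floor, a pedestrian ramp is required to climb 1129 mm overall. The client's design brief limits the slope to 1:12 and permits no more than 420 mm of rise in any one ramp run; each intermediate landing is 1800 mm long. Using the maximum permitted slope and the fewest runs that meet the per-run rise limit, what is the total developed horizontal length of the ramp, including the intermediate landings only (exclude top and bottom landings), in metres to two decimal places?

⌈1129/420⌉ = 3 ramp runs. That means 2 intermediate landings.
Ramp run (horizontal) at 1:12: 1129 × 12 = 13548 mm.
Intermediate landings: 2 × 1800 = 3600 mm.
Developed length = 13548 + 3600 = 17148 mm.
= 17.15 m.

17.15 m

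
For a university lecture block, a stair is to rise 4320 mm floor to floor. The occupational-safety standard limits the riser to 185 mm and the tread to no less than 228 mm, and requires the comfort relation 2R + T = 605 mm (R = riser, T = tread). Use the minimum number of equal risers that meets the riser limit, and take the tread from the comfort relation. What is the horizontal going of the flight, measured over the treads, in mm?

5635 mm

At most 185 each: 4320/185 = 23.35, giving 24 risers.
Each riser is 4320/24 = 180 mm (≤ 185 mm).
From 2R + T = 605: T = 605 − 360 = 245 mm.
Treads = 24 − 1 = 23; going = 23 × 245 = 5635 mm.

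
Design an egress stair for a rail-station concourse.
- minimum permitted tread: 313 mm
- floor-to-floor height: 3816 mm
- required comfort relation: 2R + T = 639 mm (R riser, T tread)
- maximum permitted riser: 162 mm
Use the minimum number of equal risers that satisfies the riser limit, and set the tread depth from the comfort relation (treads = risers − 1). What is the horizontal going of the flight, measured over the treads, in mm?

7383 mm

⌈3816/162⌉ = 24 risers.
Each riser is 3816/24 = 159 mm (≤ 162 mm).
From 2R + T = 639: T = 639 − 318 = 321 mm.
Treads = 24 − 1 = 23; going = 23 × 321 = 7383 mm.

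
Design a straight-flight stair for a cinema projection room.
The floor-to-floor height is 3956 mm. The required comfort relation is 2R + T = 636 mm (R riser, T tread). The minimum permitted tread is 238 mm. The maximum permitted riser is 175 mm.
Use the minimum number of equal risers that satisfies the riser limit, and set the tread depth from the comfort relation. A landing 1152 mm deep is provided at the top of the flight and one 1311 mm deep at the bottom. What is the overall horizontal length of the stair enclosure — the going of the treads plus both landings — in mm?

3956 / 175 = 22.606 → round up to 23 risers.
R = 3956 ÷ 23 = 172 mm.
Tread T = 636 − 2 × 172 = 292 mm (≥ 238 mm).
23 risers give 22 treads; going = 22 × 292 = 6424 mm.
Enclosure = 6424 + 1152 + 1311 = 8887 mm.

8887 mm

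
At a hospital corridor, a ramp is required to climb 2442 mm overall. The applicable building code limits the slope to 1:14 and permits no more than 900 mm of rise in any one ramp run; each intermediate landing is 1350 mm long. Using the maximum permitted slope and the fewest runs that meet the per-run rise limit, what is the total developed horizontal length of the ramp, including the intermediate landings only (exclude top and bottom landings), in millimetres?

2442 / 900 = 2.713 → round up to 3 ramp runs. That means 2 intermediate landings.
Ramp run (horizontal) at 1:14: 2442 × 14 = 34188 mm.
Intermediate landings: 2 × 1350 = 2700 mm.
Total developed length = 34188 + 2700 = 36888 mm.

36888 mm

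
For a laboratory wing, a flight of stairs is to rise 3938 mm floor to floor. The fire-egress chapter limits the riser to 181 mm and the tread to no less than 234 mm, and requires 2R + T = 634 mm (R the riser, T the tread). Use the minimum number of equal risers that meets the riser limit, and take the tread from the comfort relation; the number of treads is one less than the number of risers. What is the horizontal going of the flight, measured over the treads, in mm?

5796 mm

3938 / 181 = 21.76, so 22 risers are needed.
Each riser is 3938/22 = 179 mm (≤ 181 mm).
Tread T = 634 − 2 × 179 = 276 mm (≥ 234 mm).
22 risers give 21 treads; going = 21 × 276 = 5796 mm.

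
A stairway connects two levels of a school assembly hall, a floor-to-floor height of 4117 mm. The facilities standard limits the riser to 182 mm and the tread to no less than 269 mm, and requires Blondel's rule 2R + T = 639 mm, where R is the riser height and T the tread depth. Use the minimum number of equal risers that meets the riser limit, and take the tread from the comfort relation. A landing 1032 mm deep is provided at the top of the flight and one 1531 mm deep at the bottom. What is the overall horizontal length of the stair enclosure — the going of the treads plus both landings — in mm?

4117 / 182 = 22.621 → round up to 23 risers.
Each riser is 4117/23 = 179 mm (≤ 182 mm).
T = 639 − 2·179 = 281 mm, which satisfies the 269 mm minimum.
23 risers give 22 treads; going = 22 × 281 = 6182 mm.
Enclosure = 6182 + 1032 + 1531 = 8745 mm.

8745 mm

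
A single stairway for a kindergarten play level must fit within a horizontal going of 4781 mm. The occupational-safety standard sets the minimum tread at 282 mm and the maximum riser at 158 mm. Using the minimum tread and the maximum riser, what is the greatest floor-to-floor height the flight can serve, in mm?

2686 mm

4781 / 282 = 16.95, so 16 treads fit.
Risers = treads + 1 = 17.
Maximum height = 17 × 158 = 2686 mm.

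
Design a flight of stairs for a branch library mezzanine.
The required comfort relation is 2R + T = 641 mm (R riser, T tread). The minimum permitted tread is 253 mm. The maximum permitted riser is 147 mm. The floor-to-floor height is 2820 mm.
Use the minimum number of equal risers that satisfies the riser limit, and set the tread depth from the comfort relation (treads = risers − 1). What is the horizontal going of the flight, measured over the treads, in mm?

2820 / 147 = 19.184 → round up to 20 risers.
R = 2820 ÷ 20 = 141 mm.
Tread T = 641 − 2 × 141 = 359 mm (≥ 253 mm).
Treads = 20 − 1 = 19; going = 19 × 359 = 6821 mm.

6821 mm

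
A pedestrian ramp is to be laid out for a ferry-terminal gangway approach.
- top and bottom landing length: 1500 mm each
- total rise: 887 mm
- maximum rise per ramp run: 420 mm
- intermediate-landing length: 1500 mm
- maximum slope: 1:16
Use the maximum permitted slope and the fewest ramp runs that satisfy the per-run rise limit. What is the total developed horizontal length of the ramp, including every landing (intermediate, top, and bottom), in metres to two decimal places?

887 / 420 = 2.11, so 3 ramp runs are needed. That means 2 intermediate landings.
Ramp run (horizontal) at 1:16: 887 × 16 = 14192 mm.
2 intermediate landings contribute 2 × 1500 = 3000 mm.
Top and bottom landings: 2 × 1500 = 3000 mm.
Total = 14192 + 3000 + 3000 = 20192 mm.
= 20.19 m.

20.19 m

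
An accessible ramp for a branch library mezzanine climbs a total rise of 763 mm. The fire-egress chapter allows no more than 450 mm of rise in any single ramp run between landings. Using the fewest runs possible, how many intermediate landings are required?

1 intermediate landings

⌈763/450⌉ = 2 ramp runs.
2 runs are separated by 1 intermediate landings.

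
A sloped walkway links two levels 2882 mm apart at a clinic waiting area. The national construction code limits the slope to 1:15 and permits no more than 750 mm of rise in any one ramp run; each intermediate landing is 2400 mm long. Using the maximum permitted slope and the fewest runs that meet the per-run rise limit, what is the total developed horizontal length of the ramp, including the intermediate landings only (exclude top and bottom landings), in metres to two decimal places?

50.43 m

⌈2882/750⌉ = 4 ramp runs. That means 3 intermediate landings.
Horizontal run for 2882 mm of rise at 1:15 is 2882 × 15 = 43230 mm.
3 intermediate landings contribute 3 × 2400 = 7200 mm.
Developed length = 43230 + 7200 = 50430 mm.
= 50.43 m.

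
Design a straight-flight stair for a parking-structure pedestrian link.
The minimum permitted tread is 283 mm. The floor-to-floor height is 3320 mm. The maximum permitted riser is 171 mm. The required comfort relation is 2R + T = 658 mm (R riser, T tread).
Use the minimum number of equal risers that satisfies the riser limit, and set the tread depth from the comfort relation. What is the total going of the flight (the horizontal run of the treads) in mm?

6194 mm

At most 171 each: 3320/171 = 19.42, giving 20 risers.
R = 3320 ÷ 20 = 166 mm.
T = 658 − 2·166 = 326 mm, which satisfies the 283 mm minimum.
Treads = 20 − 1 = 19; going = 19 × 326 = 6194 mm.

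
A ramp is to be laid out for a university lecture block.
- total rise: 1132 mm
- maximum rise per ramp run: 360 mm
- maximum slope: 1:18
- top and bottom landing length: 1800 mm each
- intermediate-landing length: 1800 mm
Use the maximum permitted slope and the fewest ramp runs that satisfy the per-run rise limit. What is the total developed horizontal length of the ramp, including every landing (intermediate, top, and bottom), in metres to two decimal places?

29.38 m

At most 360 each: 1132/360 = 3.14, giving 4 ramp runs. That means 3 intermediate landings.
Ramp run (horizontal) at 1:18: 1132 × 18 = 20376 mm.
Intermediate landings: 3 × 1800 = 5400 mm.
Top and bottom landings: 2 × 1800 = 3600 mm.
Total = 20376 + 5400 + 3600 = 29376 mm.
= 29.38 m.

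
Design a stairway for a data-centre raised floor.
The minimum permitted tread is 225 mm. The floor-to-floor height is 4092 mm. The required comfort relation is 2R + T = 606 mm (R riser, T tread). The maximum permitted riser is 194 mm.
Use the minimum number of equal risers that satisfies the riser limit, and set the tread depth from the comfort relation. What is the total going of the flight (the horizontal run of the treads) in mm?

4092 / 194 = 21.09, so 22 risers are needed.
Riser R = 4092 / 22 = 186 mm, within the 194 mm limit.
Tread T = 606 − 2 × 186 = 234 mm (≥ 225 mm).
Treads = 22 − 1 = 21; going = 21 × 234 = 4914 mm.

4914 mm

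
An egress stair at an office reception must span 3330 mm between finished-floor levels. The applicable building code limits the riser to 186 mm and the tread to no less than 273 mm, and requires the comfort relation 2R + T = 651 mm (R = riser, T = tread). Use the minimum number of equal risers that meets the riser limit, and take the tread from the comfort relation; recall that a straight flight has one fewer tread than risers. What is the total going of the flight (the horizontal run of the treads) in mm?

4777 mm

3330 / 186 = 17.90, so 18 risers are needed.
Riser R = 3330 / 18 = 185 mm, within the 186 mm limit.
T = 651 − 2·185 = 281 mm, which satisfies the 273 mm minimum.
Going = (18 − 1) × 281 = 4777 mm.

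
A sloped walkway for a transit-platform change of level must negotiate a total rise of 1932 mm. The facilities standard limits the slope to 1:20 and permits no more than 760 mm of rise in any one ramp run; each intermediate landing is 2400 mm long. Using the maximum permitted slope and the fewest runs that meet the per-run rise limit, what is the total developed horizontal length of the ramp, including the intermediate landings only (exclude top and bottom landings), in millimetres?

1932 / 760 = 2.542 → round up to 3 ramp runs. That means 2 intermediate landings.
Ramp run (horizontal) at 1:20: 1932 × 20 = 38640 mm.
Intermediate landings: 2 × 2400 = 4800 mm.
Developed length = 38640 + 4800 = 43440 mm.

43440 mm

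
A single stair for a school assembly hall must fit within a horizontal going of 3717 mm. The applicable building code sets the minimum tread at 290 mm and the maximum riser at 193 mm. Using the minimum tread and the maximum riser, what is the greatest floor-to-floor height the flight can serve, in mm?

2509 mm

Treads that fit: ⌊3717 / 290⌋ = 12.
Risers = treads + 1 = 13.
Maximum height = 13 × 193 = 2509 mm.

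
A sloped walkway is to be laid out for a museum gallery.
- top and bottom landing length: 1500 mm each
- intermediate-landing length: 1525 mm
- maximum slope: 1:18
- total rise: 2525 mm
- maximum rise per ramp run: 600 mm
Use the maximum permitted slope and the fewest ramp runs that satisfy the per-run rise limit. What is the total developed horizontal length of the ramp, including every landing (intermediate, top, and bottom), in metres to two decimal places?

54.55 m

2525 / 600 = 4.208 → round up to 5 ramp runs. That means 4 intermediate landings.
Ramp run (horizontal) at 1:18: 2525 × 18 = 45450 mm.
Intermediate landings: 4 × 1525 = 6100 mm.
Top and bottom landings: 2 × 1500 = 3000 mm.
Total = 45450 + 6100 + 3000 = 54550 mm.
= 54.55 m.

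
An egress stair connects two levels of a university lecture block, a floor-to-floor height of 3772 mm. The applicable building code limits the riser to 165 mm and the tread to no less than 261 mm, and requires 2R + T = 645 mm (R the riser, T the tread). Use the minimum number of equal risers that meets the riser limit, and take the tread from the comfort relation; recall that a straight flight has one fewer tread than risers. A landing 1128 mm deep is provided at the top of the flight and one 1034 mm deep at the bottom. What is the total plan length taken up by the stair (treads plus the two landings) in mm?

At most 165 each: 3772/165 = 22.86, giving 23 risers.
R = 3772 ÷ 23 = 164 mm.
T = 645 − 2·164 = 317 mm, which satisfies the 261 mm minimum.
Going = (23 − 1) × 317 = 6974 mm.
Enclosure = 6974 + 1128 + 1034 = 9136 mm.

9136 mm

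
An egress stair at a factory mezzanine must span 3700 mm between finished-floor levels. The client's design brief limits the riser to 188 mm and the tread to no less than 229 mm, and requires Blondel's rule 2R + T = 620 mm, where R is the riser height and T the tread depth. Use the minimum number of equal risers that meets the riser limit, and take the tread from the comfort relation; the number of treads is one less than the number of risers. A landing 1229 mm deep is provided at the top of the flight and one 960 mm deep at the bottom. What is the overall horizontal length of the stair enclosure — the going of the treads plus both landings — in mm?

6939 mm

3700 / 188 = 19.681 → round up to 20 risers.
Riser R = 3700 / 20 = 185 mm, within the 188 mm limit.
Tread T = 620 − 2 × 185 = 250 mm (≥ 229 mm).
Treads = 20 − 1 = 19; going = 19 × 250 = 4750 mm.
Add landings: 4750 + 1229 + 960 = 6939 mm.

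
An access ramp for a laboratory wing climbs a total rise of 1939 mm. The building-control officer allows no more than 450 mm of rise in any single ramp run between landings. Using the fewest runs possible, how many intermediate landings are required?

⌈1939/450⌉ = 5 ramp runs.
5 runs are separated by 4 intermediate landings.

4 intermediate landings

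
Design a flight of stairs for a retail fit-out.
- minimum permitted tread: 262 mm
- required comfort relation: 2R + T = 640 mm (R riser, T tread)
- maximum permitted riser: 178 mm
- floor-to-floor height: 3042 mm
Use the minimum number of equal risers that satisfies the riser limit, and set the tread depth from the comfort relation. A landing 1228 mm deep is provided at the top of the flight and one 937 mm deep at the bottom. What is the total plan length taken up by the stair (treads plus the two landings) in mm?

3042 / 178 = 17.090 → round up to 18 risers.
Each riser is 3042/18 = 169 mm (≤ 178 mm).
T = 640 − 2·169 = 302 mm, which satisfies the 262 mm minimum.
Treads = 18 − 1 = 17; going = 17 × 302 = 5134 mm.
Add landings: 5134 + 1228 + 937 = 7299 mm.

7299 mm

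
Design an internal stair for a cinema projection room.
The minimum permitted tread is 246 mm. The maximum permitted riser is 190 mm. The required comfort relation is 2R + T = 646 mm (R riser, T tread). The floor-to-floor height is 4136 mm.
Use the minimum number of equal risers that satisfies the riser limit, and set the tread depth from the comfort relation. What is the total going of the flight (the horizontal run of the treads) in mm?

5670 mm

4136 / 190 = 21.77, so 22 risers are needed.
R = 4136 ÷ 22 = 188 mm.
Tread T = 646 − 2 × 188 = 270 mm (≥ 246 mm).
Going = (22 − 1) × 270 = 5670 mm.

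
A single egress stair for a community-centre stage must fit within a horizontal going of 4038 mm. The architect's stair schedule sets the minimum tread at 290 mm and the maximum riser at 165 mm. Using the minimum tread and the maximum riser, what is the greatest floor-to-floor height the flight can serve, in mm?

Treads that fit: ⌊4038 / 290⌋ = 13.
Risers = treads + 1 = 14.
Maximum height = 14 × 165 = 2310 mm.

2310 mm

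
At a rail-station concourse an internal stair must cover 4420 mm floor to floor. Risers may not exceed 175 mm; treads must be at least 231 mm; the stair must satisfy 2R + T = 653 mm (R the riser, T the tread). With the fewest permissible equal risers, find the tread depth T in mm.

313 mm

4420 / 175 = 25.26, so 26 risers are needed.
Each riser is 4420/26 = 170 mm (≤ 175 mm).
From 2R + T = 653: T = 653 − 340 = 313 mm.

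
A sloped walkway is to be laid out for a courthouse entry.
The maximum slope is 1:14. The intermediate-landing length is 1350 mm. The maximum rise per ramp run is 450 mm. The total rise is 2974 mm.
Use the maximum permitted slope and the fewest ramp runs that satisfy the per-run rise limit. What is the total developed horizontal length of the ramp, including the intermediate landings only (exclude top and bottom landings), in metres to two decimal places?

49.74 m

2974 / 450 = 6.61, so 7 ramp runs are needed. That means 6 intermediate landings.
Ramp run (horizontal) at 1:14: 2974 × 14 = 41636 mm.
6 intermediate landings contribute 6 × 1350 = 8100 mm.
Total developed length = 41636 + 8100 = 49736 mm.
= 49.74 m.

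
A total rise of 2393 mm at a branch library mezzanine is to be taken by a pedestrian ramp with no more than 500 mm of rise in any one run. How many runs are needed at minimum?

5 runs

⌈2393/500⌉ = 5 ramp runs.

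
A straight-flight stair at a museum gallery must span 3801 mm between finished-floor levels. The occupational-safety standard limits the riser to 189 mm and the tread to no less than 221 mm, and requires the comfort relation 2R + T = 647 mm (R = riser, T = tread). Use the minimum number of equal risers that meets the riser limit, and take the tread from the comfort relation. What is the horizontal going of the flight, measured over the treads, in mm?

3801 / 189 = 20.111 → round up to 21 risers.
Each riser is 3801/21 = 181 mm (≤ 189 mm).
T = 647 − 2·181 = 285 mm, which satisfies the 221 mm minimum.
21 risers give 20 treads; going = 20 × 285 = 5700 mm.

5700 mm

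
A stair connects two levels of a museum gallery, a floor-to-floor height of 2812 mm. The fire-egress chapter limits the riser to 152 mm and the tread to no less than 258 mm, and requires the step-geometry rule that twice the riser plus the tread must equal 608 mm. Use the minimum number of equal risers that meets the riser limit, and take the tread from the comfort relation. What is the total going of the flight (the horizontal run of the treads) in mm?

At most 152 each: 2812/152 = 18.50, giving 19 risers.
Riser R = 2812 / 19 = 148 mm, within the 152 mm limit.
T = 608 − 2·148 = 312 mm, which satisfies the 258 mm minimum.
Treads = 19 − 1 = 18; going = 18 × 312 = 5616 mm.

5616 mm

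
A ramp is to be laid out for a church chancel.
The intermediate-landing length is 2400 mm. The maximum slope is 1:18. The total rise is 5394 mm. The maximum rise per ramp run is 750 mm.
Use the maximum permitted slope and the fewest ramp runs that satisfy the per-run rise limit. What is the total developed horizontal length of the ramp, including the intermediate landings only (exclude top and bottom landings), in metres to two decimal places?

113.89 m

5394 / 750 = 7.192 → round up to 8 ramp runs. That means 7 intermediate landings.
Horizontal run for 5394 mm of rise at 1:18 is 5394 × 18 = 97092 mm.
Intermediate landings: 7 × 2400 = 16800 mm.
Total developed length = 97092 + 16800 = 113892 mm.
= 113.89 m.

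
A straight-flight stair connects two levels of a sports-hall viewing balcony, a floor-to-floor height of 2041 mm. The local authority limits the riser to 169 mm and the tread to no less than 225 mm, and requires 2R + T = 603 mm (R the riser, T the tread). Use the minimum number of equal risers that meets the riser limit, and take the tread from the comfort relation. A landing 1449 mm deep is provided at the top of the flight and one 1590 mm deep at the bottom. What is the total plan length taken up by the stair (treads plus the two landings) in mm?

6507 mm

At most 169 each: 2041/169 = 12.08, giving 13 risers.
Each riser is 2041/13 = 157 mm (≤ 169 mm).
T = 603 − 2·157 = 289 mm, which satisfies the 225 mm minimum.
Going = (13 − 1) × 289 = 3468 mm.
Enclosure = 3468 + 1449 + 1590 = 6507 mm.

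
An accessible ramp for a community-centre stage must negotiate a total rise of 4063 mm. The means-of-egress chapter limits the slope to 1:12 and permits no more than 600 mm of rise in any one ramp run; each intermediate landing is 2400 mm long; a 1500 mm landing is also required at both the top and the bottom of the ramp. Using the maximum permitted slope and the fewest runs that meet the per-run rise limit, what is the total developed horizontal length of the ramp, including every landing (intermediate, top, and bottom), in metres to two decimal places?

66.16 m

4063 / 600 = 6.77, so 7 ramp runs are needed. That means 6 intermediate landings.
Horizontal run for 4063 mm of rise at 1:12 is 4063 × 12 = 48756 mm.
Intermediate landings: 6 × 2400 = 14400 mm.
Top and bottom landings: 2 × 1500 = 3000 mm.
Total = 48756 + 14400 + 3000 = 66156 mm.
= 66.16 m.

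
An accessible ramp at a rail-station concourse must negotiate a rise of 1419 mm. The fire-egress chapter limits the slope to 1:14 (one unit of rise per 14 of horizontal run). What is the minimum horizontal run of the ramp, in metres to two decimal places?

At 1:14 the run is 14 × 1419 = 19866 mm.
19866 mm = 19.87 m.

19.87 m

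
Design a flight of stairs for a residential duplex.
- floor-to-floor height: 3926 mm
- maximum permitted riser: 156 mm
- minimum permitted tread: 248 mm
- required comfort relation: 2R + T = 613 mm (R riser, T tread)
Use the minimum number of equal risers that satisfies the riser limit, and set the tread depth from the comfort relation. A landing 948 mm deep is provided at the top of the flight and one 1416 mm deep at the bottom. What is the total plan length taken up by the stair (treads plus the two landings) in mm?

10139 mm

⌈3926/156⌉ = 26 risers.
Riser R = 3926 / 26 = 151 mm, within the 156 mm limit.
From 2R + T = 613: T = 613 − 302 = 311 mm.
26 risers give 25 treads; going = 25 × 311 = 7775 mm.
Enclosure = 7775 + 948 + 1416 = 10139 mm.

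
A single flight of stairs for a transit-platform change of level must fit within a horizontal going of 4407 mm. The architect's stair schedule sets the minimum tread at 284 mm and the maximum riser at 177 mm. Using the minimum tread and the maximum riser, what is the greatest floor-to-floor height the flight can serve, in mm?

Treads that fit: ⌊4407 / 284⌋ = 15.
Risers = treads + 1 = 16.
Maximum height = 16 × 177 = 2832 mm.

2832 mm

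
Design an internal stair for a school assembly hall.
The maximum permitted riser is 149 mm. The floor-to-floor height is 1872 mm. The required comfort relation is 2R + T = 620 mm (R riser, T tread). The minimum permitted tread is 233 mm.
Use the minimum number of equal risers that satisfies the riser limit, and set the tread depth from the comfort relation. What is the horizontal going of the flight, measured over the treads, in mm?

⌈1872/149⌉ = 13 risers.
R = 1872 ÷ 13 = 144 mm.
From 2R + T = 620: T = 620 − 288 = 332 mm.
13 risers give 12 treads; going = 12 × 332 = 3984 mm.

3984 mm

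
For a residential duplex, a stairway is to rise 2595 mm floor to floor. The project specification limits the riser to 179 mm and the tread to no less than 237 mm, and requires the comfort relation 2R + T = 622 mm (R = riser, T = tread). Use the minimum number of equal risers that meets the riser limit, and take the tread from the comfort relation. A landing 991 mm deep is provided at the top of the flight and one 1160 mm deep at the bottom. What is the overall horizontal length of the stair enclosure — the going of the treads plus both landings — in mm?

6015 mm

⌈2595/179⌉ = 15 risers.
Each riser is 2595/15 = 173 mm (≤ 179 mm).
T = 622 − 2·173 = 276 mm, which satisfies the 237 mm minimum.
Treads = 15 − 1 = 14; going = 14 × 276 = 3864 mm.
Enclosure = 3864 + 991 + 1160 = 6015 mm.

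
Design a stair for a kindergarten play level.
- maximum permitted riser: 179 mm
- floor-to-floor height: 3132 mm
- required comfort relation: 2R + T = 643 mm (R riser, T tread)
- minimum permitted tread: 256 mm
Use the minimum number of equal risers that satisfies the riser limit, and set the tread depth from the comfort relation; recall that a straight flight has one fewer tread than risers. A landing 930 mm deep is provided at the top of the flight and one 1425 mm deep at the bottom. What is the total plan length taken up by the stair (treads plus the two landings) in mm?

3132 / 179 = 17.50, so 18 risers are needed.
Each riser is 3132/18 = 174 mm (≤ 179 mm).
T = 643 − 2·174 = 295 mm, which satisfies the 256 mm minimum.
Treads = 18 − 1 = 17; going = 17 × 295 = 5015 mm.
Add landings: 5015 + 930 + 1425 = 7370 mm.

7370 mm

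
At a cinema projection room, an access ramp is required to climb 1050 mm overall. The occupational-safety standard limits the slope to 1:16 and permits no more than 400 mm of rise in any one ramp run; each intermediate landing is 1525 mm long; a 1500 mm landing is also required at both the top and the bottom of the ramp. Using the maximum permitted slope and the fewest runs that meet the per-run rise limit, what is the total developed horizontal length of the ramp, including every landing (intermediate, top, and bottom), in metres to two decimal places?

22.85 m

⌈1050/400⌉ = 3 ramp runs. That means 2 intermediate landings.
Ramp run (horizontal) at 1:16: 1050 × 16 = 16800 mm.
2 intermediate landings contribute 2 × 1525 = 3050 mm.
Top and bottom landings: 2 × 1500 = 3000 mm.
Total = 16800 + 3050 + 3000 = 22850 mm.
= 22.85 m.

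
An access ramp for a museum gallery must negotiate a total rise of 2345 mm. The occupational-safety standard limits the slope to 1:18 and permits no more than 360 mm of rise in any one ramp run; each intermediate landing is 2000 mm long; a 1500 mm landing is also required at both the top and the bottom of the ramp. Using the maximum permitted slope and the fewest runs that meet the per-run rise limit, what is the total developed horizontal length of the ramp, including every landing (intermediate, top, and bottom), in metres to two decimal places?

⌈2345/360⌉ = 7 ramp runs. That means 6 intermediate landings.
Ramp run (horizontal) at 1:18: 2345 × 18 = 42210 mm.
6 intermediate landings contribute 6 × 2000 = 12000 mm.
Top and bottom landings: 2 × 1500 = 3000 mm.
Total = 42210 + 12000 + 3000 = 57210 mm.
= 57.21 m.

57.21 m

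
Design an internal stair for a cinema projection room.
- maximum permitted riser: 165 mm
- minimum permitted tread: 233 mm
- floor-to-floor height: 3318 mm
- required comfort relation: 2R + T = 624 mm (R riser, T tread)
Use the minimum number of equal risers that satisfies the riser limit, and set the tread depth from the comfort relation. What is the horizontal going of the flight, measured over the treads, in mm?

3318 / 165 = 20.11, so 21 risers are needed.
Each riser is 3318/21 = 158 mm (≤ 165 mm).
T = 624 − 2·158 = 308 mm, which satisfies the 233 mm minimum.
Treads = 21 − 1 = 20; going = 20 × 308 = 6160 mm.

6160 mm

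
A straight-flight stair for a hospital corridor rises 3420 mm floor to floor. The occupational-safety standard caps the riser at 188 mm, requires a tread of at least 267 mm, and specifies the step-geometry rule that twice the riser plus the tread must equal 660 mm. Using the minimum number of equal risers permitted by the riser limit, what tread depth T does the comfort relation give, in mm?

300 mm

3420 / 188 = 18.19, so 19 risers are needed.
Riser R = 3420 / 19 = 180 mm, within the 188 mm limit.
From 2R + T = 660: T = 660 − 360 = 300 mm.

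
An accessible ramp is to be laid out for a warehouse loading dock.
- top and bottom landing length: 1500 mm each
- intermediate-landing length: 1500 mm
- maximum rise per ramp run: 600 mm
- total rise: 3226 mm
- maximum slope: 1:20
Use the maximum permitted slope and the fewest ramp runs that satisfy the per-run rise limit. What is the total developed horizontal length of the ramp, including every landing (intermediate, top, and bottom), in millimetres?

75020 mm

⌈3226/600⌉ = 6 ramp runs. That means 5 intermediate landings.
Horizontal run for 3226 mm of rise at 1:20 is 3226 × 20 = 64520 mm.
5 intermediate landings contribute 5 × 1500 = 7500 mm.
Top and bottom landings: 2 × 1500 = 3000 mm.
Total = 64520 + 7500 + 3000 = 75020 mm.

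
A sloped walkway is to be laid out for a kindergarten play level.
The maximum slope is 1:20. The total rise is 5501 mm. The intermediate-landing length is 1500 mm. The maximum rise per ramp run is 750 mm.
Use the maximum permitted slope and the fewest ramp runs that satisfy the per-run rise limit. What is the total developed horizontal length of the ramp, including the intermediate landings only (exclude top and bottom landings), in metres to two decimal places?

⌈5501/750⌉ = 8 ramp runs. That means 7 intermediate landings.
Horizontal run for 5501 mm of rise at 1:20 is 5501 × 20 = 110020 mm.
7 intermediate landings contribute 7 × 1500 = 10500 mm.
Total developed length = 110020 + 10500 = 120520 mm.
= 120.52 m.

120.52 m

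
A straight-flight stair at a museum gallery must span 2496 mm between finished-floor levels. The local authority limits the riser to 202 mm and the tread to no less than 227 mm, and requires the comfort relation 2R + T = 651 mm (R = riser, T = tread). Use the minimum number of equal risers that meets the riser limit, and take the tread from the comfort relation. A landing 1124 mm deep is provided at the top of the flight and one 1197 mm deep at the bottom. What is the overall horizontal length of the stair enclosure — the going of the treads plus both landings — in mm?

2496 / 202 = 12.36, so 13 risers are needed.
R = 2496 ÷ 13 = 192 mm.
Tread T = 651 − 2 × 192 = 267 mm (≥ 227 mm).
Going = (13 − 1) × 267 = 3204 mm.
Enclosure = 3204 + 1124 + 1197 = 5525 mm.

5525 mm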